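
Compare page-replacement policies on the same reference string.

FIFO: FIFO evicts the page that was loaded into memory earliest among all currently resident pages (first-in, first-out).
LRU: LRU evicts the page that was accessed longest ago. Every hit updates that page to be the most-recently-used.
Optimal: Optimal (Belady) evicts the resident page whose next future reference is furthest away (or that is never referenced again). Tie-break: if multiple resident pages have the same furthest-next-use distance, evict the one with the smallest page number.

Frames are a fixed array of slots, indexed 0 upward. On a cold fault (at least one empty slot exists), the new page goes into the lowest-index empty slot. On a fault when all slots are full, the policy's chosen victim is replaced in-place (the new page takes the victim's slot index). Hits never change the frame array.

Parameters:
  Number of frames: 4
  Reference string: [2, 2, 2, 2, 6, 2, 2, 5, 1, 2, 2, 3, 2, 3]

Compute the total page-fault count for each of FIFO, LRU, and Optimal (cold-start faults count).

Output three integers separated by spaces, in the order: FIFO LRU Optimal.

--- FIFO ---
  step 0: ref 2 -> FAULT, frames=[2,-,-,-] (faults so far: 1)
  step 1: ref 2 -> HIT, frames=[2,-,-,-] (faults so far: 1)
  step 2: ref 2 -> HIT, frames=[2,-,-,-] (faults so far: 1)
  step 3: ref 2 -> HIT, frames=[2,-,-,-] (faults so far: 1)
  step 4: ref 6 -> FAULT, frames=[2,6,-,-] (faults so far: 2)
  step 5: ref 2 -> HIT, frames=[2,6,-,-] (faults so far: 2)
  step 6: ref 2 -> HIT, frames=[2,6,-,-] (faults so far: 2)
  step 7: ref 5 -> FAULT, frames=[2,6,5,-] (faults so far: 3)
  step 8: ref 1 -> FAULT, frames=[2,6,5,1] (faults so far: 4)
  step 9: ref 2 -> HIT, frames=[2,6,5,1] (faults so far: 4)
  step 10: ref 2 -> HIT, frames=[2,6,5,1] (faults so far: 4)
  step 11: ref 3 -> FAULT, evict 2, frames=[3,6,5,1] (faults so far: 5)
  step 12: ref 2 -> FAULT, evict 6, frames=[3,2,5,1] (faults so far: 6)
  step 13: ref 3 -> HIT, frames=[3,2,5,1] (faults so far: 6)
  FIFO total faults: 6
--- LRU ---
  step 0: ref 2 -> FAULT, frames=[2,-,-,-] (faults so far: 1)
  step 1: ref 2 -> HIT, frames=[2,-,-,-] (faults so far: 1)
  step 2: ref 2 -> HIT, frames=[2,-,-,-] (faults so far: 1)
  step 3: ref 2 -> HIT, frames=[2,-,-,-] (faults so far: 1)
  step 4: ref 6 -> FAULT, frames=[2,6,-,-] (faults so far: 2)
  step 5: ref 2 -> HIT, frames=[2,6,-,-] (faults so far: 2)
  step 6: ref 2 -> HIT, frames=[2,6,-,-] (faults so far: 2)
  step 7: ref 5 -> FAULT, frames=[2,6,5,-] (faults so far: 3)
  step 8: ref 1 -> FAULT, frames=[2,6,5,1] (faults so far: 4)
  step 9: ref 2 -> HIT, frames=[2,6,5,1] (faults so far: 4)
  step 10: ref 2 -> HIT, frames=[2,6,5,1] (faults so far: 4)
  step 11: ref 3 -> FAULT, evict 6, frames=[2,3,5,1] (faults so far: 5)
  step 12: ref 2 -> HIT, frames=[2,3,5,1] (faults so far: 5)
  step 13: ref 3 -> HIT, frames=[2,3,5,1] (faults so far: 5)
  LRU total faults: 5
--- Optimal ---
  step 0: ref 2 -> FAULT, frames=[2,-,-,-] (faults so far: 1)
  step 1: ref 2 -> HIT, frames=[2,-,-,-] (faults so far: 1)
  step 2: ref 2 -> HIT, frames=[2,-,-,-] (faults so far: 1)
  step 3: ref 2 -> HIT, frames=[2,-,-,-] (faults so far: 1)
  step 4: ref 6 -> FAULT, frames=[2,6,-,-] (faults so far: 2)
  step 5: ref 2 -> HIT, frames=[2,6,-,-] (faults so far: 2)
  step 6: ref 2 -> HIT, frames=[2,6,-,-] (faults so far: 2)
  step 7: ref 5 -> FAULT, frames=[2,6,5,-] (faults so far: 3)
  step 8: ref 1 -> FAULT, frames=[2,6,5,1] (faults so far: 4)
  step 9: ref 2 -> HIT, frames=[2,6,5,1] (faults so far: 4)
  step 10: ref 2 -> HIT, frames=[2,6,5,1] (faults so far: 4)
  step 11: ref 3 -> FAULT, evict 1, frames=[2,6,5,3] (faults so far: 5)
  step 12: ref 2 -> HIT, frames=[2,6,5,3] (faults so far: 5)
  step 13: ref 3 -> HIT, frames=[2,6,5,3] (faults so far: 5)
  Optimal total faults: 5

Answer: 6 5 5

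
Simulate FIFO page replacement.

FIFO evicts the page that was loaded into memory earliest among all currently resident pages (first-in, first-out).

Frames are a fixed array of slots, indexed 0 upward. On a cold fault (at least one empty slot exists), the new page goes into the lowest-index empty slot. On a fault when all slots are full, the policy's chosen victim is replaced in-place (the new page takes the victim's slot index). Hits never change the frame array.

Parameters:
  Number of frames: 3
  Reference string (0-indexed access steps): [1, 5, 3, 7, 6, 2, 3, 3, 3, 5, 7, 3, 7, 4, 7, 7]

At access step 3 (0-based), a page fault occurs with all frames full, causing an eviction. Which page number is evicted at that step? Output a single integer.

Step 0: ref 1 -> FAULT, frames=[1,-,-]
Step 1: ref 5 -> FAULT, frames=[1,5,-]
Step 2: ref 3 -> FAULT, frames=[1,5,3]
Step 3: ref 7 -> FAULT, evict 1, frames=[7,5,3]
At step 3: evicted page 1

Answer: 1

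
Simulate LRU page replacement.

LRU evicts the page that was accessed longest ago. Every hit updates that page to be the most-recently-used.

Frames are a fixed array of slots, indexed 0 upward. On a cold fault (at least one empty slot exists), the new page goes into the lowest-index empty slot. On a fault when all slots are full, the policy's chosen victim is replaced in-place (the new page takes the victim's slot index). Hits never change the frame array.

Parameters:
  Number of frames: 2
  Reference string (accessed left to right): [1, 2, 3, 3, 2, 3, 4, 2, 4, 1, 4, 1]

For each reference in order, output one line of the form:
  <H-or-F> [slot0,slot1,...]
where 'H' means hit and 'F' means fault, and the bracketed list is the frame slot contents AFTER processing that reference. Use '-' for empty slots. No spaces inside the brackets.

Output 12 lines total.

F [1,-]
F [1,2]
F [3,2]
H [3,2]
H [3,2]
H [3,2]
F [3,4]
F [2,4]
H [2,4]
F [1,4]
H [1,4]
H [1,4]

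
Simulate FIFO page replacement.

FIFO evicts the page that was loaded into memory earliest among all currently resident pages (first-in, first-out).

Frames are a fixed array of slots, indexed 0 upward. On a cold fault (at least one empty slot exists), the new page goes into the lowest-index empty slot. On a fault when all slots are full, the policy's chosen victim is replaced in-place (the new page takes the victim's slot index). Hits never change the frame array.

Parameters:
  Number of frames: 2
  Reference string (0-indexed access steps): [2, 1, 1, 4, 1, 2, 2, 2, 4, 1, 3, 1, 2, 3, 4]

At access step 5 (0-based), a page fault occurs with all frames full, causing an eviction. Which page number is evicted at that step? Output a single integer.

Answer: 1

Derivation:
Step 0: ref 2 -> FAULT, frames=[2,-]
Step 1: ref 1 -> FAULT, frames=[2,1]
Step 2: ref 1 -> HIT, frames=[2,1]
Step 3: ref 4 -> FAULT, evict 2, frames=[4,1]
Step 4: ref 1 -> HIT, frames=[4,1]
Step 5: ref 2 -> FAULT, evict 1, frames=[4,2]
At step 5: evicted page 1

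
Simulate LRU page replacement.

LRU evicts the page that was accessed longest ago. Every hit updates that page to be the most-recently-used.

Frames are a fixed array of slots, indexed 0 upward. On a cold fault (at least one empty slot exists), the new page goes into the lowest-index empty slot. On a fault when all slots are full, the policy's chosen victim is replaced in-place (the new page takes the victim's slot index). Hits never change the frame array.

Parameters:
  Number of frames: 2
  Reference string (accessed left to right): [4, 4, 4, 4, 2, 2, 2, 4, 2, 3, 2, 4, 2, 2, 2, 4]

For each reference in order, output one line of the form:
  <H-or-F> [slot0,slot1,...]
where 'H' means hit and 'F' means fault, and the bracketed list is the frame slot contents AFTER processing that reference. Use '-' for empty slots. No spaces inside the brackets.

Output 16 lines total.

F [4,-]
H [4,-]
H [4,-]
H [4,-]
F [4,2]
H [4,2]
H [4,2]
H [4,2]
H [4,2]
F [3,2]
H [3,2]
F [4,2]
H [4,2]
H [4,2]
H [4,2]
H [4,2]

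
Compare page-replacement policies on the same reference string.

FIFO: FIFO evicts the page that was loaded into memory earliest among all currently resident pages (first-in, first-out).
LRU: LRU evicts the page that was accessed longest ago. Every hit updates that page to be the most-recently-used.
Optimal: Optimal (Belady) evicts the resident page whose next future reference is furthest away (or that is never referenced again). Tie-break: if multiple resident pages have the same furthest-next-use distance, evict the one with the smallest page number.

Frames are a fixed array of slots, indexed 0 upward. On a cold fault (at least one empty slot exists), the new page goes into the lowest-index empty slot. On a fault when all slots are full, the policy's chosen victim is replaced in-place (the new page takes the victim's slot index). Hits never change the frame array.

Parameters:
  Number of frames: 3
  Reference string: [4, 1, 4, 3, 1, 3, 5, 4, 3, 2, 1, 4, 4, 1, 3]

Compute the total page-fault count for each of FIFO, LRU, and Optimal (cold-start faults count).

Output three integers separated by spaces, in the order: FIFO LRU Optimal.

Answer: 8 9 6

Derivation:
--- FIFO ---
  step 0: ref 4 -> FAULT, frames=[4,-,-] (faults so far: 1)
  step 1: ref 1 -> FAULT, frames=[4,1,-] (faults so far: 2)
  step 2: ref 4 -> HIT, frames=[4,1,-] (faults so far: 2)
  step 3: ref 3 -> FAULT, frames=[4,1,3] (faults so far: 3)
  step 4: ref 1 -> HIT, frames=[4,1,3] (faults so far: 3)
  step 5: ref 3 -> HIT, frames=[4,1,3] (faults so far: 3)
  step 6: ref 5 -> FAULT, evict 4, frames=[5,1,3] (faults so far: 4)
  step 7: ref 4 -> FAULT, evict 1, frames=[5,4,3] (faults so far: 5)
  step 8: ref 3 -> HIT, frames=[5,4,3] (faults so far: 5)
  step 9: ref 2 -> FAULT, evict 3, frames=[5,4,2] (faults so far: 6)
  step 10: ref 1 -> FAULT, evict 5, frames=[1,4,2] (faults so far: 7)
  step 11: ref 4 -> HIT, frames=[1,4,2] (faults so far: 7)
  step 12: ref 4 -> HIT, frames=[1,4,2] (faults so far: 7)
  step 13: ref 1 -> HIT, frames=[1,4,2] (faults so far: 7)
  step 14: ref 3 -> FAULT, evict 4, frames=[1,3,2] (faults so far: 8)
  FIFO total faults: 8
--- LRU ---
  step 0: ref 4 -> FAULT, frames=[4,-,-] (faults so far: 1)
  step 1: ref 1 -> FAULT, frames=[4,1,-] (faults so far: 2)
  step 2: ref 4 -> HIT, frames=[4,1,-] (faults so far: 2)
  step 3: ref 3 -> FAULT, frames=[4,1,3] (faults so far: 3)
  step 4: ref 1 -> HIT, frames=[4,1,3] (faults so far: 3)
  step 5: ref 3 -> HIT, frames=[4,1,3] (faults so far: 3)
  step 6: ref 5 -> FAULT, evict 4, frames=[5,1,3] (faults so far: 4)
  step 7: ref 4 -> FAULT, evict 1, frames=[5,4,3] (faults so far: 5)
  step 8: ref 3 -> HIT, frames=[5,4,3] (faults so far: 5)
  step 9: ref 2 -> FAULT, evict 5, frames=[2,4,3] (faults so far: 6)
  step 10: ref 1 -> FAULT, evict 4, frames=[2,1,3] (faults so far: 7)
  step 11: ref 4 -> FAULT, evict 3, frames=[2,1,4] (faults so far: 8)
  step 12: ref 4 -> HIT, frames=[2,1,4] (faults so far: 8)
  step 13: ref 1 -> HIT, frames=[2,1,4] (faults so far: 8)
  step 14: ref 3 -> FAULT, evict 2, frames=[3,1,4] (faults so far: 9)
  LRU total faults: 9
--- Optimal ---
  step 0: ref 4 -> FAULT, frames=[4,-,-] (faults so far: 1)
  step 1: ref 1 -> FAULT, frames=[4,1,-] (faults so far: 2)
  step 2: ref 4 -> HIT, frames=[4,1,-] (faults so far: 2)
  step 3: ref 3 -> FAULT, frames=[4,1,3] (faults so far: 3)
  step 4: ref 1 -> HIT, frames=[4,1,3] (faults so far: 3)
  step 5: ref 3 -> HIT, frames=[4,1,3] (faults so far: 3)
  step 6: ref 5 -> FAULT, evict 1, frames=[4,5,3] (faults so far: 4)
  step 7: ref 4 -> HIT, frames=[4,5,3] (faults so far: 4)
  step 8: ref 3 -> HIT, frames=[4,5,3] (faults so far: 4)
  step 9: ref 2 -> FAULT, evict 5, frames=[4,2,3] (faults so far: 5)
  step 10: ref 1 -> FAULT, evict 2, frames=[4,1,3] (faults so far: 6)
  step 11: ref 4 -> HIT, frames=[4,1,3] (faults so far: 6)
  step 12: ref 4 -> HIT, frames=[4,1,3] (faults so far: 6)
  step 13: ref 1 -> HIT, frames=[4,1,3] (faults so far: 6)
  step 14: ref 3 -> HIT, frames=[4,1,3] (faults so far: 6)
  Optimal total faults: 6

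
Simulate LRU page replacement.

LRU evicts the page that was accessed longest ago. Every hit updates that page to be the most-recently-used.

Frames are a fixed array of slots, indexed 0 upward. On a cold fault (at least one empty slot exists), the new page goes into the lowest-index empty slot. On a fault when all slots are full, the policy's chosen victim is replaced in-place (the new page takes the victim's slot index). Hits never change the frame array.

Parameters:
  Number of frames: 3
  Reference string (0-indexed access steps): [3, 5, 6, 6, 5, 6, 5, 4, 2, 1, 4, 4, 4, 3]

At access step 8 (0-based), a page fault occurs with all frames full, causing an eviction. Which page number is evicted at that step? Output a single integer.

Step 0: ref 3 -> FAULT, frames=[3,-,-]
Step 1: ref 5 -> FAULT, frames=[3,5,-]
Step 2: ref 6 -> FAULT, frames=[3,5,6]
Step 3: ref 6 -> HIT, frames=[3,5,6]
Step 4: ref 5 -> HIT, frames=[3,5,6]
Step 5: ref 6 -> HIT, frames=[3,5,6]
Step 6: ref 5 -> HIT, frames=[3,5,6]
Step 7: ref 4 -> FAULT, evict 3, frames=[4,5,6]
Step 8: ref 2 -> FAULT, evict 6, frames=[4,5,2]
At step 8: evicted page 6

Answer: 6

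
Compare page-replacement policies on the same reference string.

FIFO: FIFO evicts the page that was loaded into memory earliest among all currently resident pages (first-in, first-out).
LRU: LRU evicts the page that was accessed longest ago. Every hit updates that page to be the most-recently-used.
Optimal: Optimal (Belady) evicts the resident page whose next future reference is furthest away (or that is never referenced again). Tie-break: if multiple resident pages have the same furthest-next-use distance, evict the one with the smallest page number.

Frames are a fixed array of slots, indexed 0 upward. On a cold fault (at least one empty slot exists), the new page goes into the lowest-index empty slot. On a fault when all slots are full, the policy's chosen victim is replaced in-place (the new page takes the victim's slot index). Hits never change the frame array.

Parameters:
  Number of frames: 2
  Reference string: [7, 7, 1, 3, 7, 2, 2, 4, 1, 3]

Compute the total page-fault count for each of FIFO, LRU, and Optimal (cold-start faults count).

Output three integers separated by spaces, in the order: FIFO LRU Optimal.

--- FIFO ---
  step 0: ref 7 -> FAULT, frames=[7,-] (faults so far: 1)
  step 1: ref 7 -> HIT, frames=[7,-] (faults so far: 1)
  step 2: ref 1 -> FAULT, frames=[7,1] (faults so far: 2)
  step 3: ref 3 -> FAULT, evict 7, frames=[3,1] (faults so far: 3)
  step 4: ref 7 -> FAULT, evict 1, frames=[3,7] (faults so far: 4)
  step 5: ref 2 -> FAULT, evict 3, frames=[2,7] (faults so far: 5)
  step 6: ref 2 -> HIT, frames=[2,7] (faults so far: 5)
  step 7: ref 4 -> FAULT, evict 7, frames=[2,4] (faults so far: 6)
  step 8: ref 1 -> FAULT, evict 2, frames=[1,4] (faults so far: 7)
  step 9: ref 3 -> FAULT, evict 4, frames=[1,3] (faults so far: 8)
  FIFO total faults: 8
--- LRU ---
  step 0: ref 7 -> FAULT, frames=[7,-] (faults so far: 1)
  step 1: ref 7 -> HIT, frames=[7,-] (faults so far: 1)
  step 2: ref 1 -> FAULT, frames=[7,1] (faults so far: 2)
  step 3: ref 3 -> FAULT, evict 7, frames=[3,1] (faults so far: 3)
  step 4: ref 7 -> FAULT, evict 1, frames=[3,7] (faults so far: 4)
  step 5: ref 2 -> FAULT, evict 3, frames=[2,7] (faults so far: 5)
  step 6: ref 2 -> HIT, frames=[2,7] (faults so far: 5)
  step 7: ref 4 -> FAULT, evict 7, frames=[2,4] (faults so far: 6)
  step 8: ref 1 -> FAULT, evict 2, frames=[1,4] (faults so far: 7)
  step 9: ref 3 -> FAULT, evict 4, frames=[1,3] (faults so far: 8)
  LRU total faults: 8
--- Optimal ---
  step 0: ref 7 -> FAULT, frames=[7,-] (faults so far: 1)
  step 1: ref 7 -> HIT, frames=[7,-] (faults so far: 1)
  step 2: ref 1 -> FAULT, frames=[7,1] (faults so far: 2)
  step 3: ref 3 -> FAULT, evict 1, frames=[7,3] (faults so far: 3)
  step 4: ref 7 -> HIT, frames=[7,3] (faults so far: 3)
  step 5: ref 2 -> FAULT, evict 7, frames=[2,3] (faults so far: 4)
  step 6: ref 2 -> HIT, frames=[2,3] (faults so far: 4)
  step 7: ref 4 -> FAULT, evict 2, frames=[4,3] (faults so far: 5)
  step 8: ref 1 -> FAULT, evict 4, frames=[1,3] (faults so far: 6)
  step 9: ref 3 -> HIT, frames=[1,3] (faults so far: 6)
  Optimal total faults: 6

Answer: 8 8 6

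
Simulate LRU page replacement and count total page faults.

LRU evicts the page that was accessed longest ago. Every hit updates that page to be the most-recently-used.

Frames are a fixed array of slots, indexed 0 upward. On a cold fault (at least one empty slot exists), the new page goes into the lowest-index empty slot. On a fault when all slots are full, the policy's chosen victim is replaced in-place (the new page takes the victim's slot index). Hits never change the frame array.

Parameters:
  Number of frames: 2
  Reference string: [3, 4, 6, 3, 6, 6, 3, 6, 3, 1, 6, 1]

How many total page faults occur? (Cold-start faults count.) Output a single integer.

Answer: 6

Derivation:
Step 0: ref 3 → FAULT, frames=[3,-]
Step 1: ref 4 → FAULT, frames=[3,4]
Step 2: ref 6 → FAULT (evict 3), frames=[6,4]
Step 3: ref 3 → FAULT (evict 4), frames=[6,3]
Step 4: ref 6 → HIT, frames=[6,3]
Step 5: ref 6 → HIT, frames=[6,3]
Step 6: ref 3 → HIT, frames=[6,3]
Step 7: ref 6 → HIT, frames=[6,3]
Step 8: ref 3 → HIT, frames=[6,3]
Step 9: ref 1 → FAULT (evict 6), frames=[1,3]
Step 10: ref 6 → FAULT (evict 3), frames=[1,6]
Step 11: ref 1 → HIT, frames=[1,6]
Total faults: 6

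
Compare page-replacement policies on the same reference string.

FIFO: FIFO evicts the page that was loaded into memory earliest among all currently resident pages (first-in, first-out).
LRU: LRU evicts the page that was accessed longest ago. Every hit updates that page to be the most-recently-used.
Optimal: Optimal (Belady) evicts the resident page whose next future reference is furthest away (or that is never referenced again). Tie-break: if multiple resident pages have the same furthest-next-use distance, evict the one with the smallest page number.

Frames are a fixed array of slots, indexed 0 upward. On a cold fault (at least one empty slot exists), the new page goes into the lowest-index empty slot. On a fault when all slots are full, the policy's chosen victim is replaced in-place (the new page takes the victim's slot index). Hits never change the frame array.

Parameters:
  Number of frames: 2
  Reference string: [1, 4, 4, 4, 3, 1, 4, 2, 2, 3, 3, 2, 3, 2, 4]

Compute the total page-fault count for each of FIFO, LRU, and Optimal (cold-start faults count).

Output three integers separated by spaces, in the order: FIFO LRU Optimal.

--- FIFO ---
  step 0: ref 1 -> FAULT, frames=[1,-] (faults so far: 1)
  step 1: ref 4 -> FAULT, frames=[1,4] (faults so far: 2)
  step 2: ref 4 -> HIT, frames=[1,4] (faults so far: 2)
  step 3: ref 4 -> HIT, frames=[1,4] (faults so far: 2)
  step 4: ref 3 -> FAULT, evict 1, frames=[3,4] (faults so far: 3)
  step 5: ref 1 -> FAULT, evict 4, frames=[3,1] (faults so far: 4)
  step 6: ref 4 -> FAULT, evict 3, frames=[4,1] (faults so far: 5)
  step 7: ref 2 -> FAULT, evict 1, frames=[4,2] (faults so far: 6)
  step 8: ref 2 -> HIT, frames=[4,2] (faults so far: 6)
  step 9: ref 3 -> FAULT, evict 4, frames=[3,2] (faults so far: 7)
  step 10: ref 3 -> HIT, frames=[3,2] (faults so far: 7)
  step 11: ref 2 -> HIT, frames=[3,2] (faults so far: 7)
  step 12: ref 3 -> HIT, frames=[3,2] (faults so far: 7)
  step 13: ref 2 -> HIT, frames=[3,2] (faults so far: 7)
  step 14: ref 4 -> FAULT, evict 2, frames=[3,4] (faults so far: 8)
  FIFO total faults: 8
--- LRU ---
  step 0: ref 1 -> FAULT, frames=[1,-] (faults so far: 1)
  step 1: ref 4 -> FAULT, frames=[1,4] (faults so far: 2)
  step 2: ref 4 -> HIT, frames=[1,4] (faults so far: 2)
  step 3: ref 4 -> HIT, frames=[1,4] (faults so far: 2)
  step 4: ref 3 -> FAULT, evict 1, frames=[3,4] (faults so far: 3)
  step 5: ref 1 -> FAULT, evict 4, frames=[3,1] (faults so far: 4)
  step 6: ref 4 -> FAULT, evict 3, frames=[4,1] (faults so far: 5)
  step 7: ref 2 -> FAULT, evict 1, frames=[4,2] (faults so far: 6)
  step 8: ref 2 -> HIT, frames=[4,2] (faults so far: 6)
  step 9: ref 3 -> FAULT, evict 4, frames=[3,2] (faults so far: 7)
  step 10: ref 3 -> HIT, frames=[3,2] (faults so far: 7)
  step 11: ref 2 -> HIT, frames=[3,2] (faults so far: 7)
  step 12: ref 3 -> HIT, frames=[3,2] (faults so far: 7)
  step 13: ref 2 -> HIT, frames=[3,2] (faults so far: 7)
  step 14: ref 4 -> FAULT, evict 3, frames=[4,2] (faults so far: 8)
  LRU total faults: 8
--- Optimal ---
  step 0: ref 1 -> FAULT, frames=[1,-] (faults so far: 1)
  step 1: ref 4 -> FAULT, frames=[1,4] (faults so far: 2)
  step 2: ref 4 -> HIT, frames=[1,4] (faults so far: 2)
  step 3: ref 4 -> HIT, frames=[1,4] (faults so far: 2)
  step 4: ref 3 -> FAULT, evict 4, frames=[1,3] (faults so far: 3)
  step 5: ref 1 -> HIT, frames=[1,3] (faults so far: 3)
  step 6: ref 4 -> FAULT, evict 1, frames=[4,3] (faults so far: 4)
  step 7: ref 2 -> FAULT, evict 4, frames=[2,3] (faults so far: 5)
  step 8: ref 2 -> HIT, frames=[2,3] (faults so far: 5)
  step 9: ref 3 -> HIT, frames=[2,3] (faults so far: 5)
  step 10: ref 3 -> HIT, frames=[2,3] (faults so far: 5)
  step 11: ref 2 -> HIT, frames=[2,3] (faults so far: 5)
  step 12: ref 3 -> HIT, frames=[2,3] (faults so far: 5)
  step 13: ref 2 -> HIT, frames=[2,3] (faults so far: 5)
  step 14: ref 4 -> FAULT, evict 2, frames=[4,3] (faults so far: 6)
  Optimal total faults: 6

Answer: 8 8 6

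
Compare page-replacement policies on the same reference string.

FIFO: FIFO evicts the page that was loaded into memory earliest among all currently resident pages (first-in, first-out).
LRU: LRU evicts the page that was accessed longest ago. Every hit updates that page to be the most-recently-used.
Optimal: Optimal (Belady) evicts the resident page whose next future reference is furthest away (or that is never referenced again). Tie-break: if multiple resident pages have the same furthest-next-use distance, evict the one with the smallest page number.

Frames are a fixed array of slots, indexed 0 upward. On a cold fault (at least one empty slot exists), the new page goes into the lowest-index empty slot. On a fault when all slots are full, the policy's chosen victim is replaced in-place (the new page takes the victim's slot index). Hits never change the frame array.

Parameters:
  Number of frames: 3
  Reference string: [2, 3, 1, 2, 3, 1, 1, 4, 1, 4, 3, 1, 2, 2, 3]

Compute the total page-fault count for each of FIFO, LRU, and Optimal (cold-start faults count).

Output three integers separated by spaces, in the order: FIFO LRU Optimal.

--- FIFO ---
  step 0: ref 2 -> FAULT, frames=[2,-,-] (faults so far: 1)
  step 1: ref 3 -> FAULT, frames=[2,3,-] (faults so far: 2)
  step 2: ref 1 -> FAULT, frames=[2,3,1] (faults so far: 3)
  step 3: ref 2 -> HIT, frames=[2,3,1] (faults so far: 3)
  step 4: ref 3 -> HIT, frames=[2,3,1] (faults so far: 3)
  step 5: ref 1 -> HIT, frames=[2,3,1] (faults so far: 3)
  step 6: ref 1 -> HIT, frames=[2,3,1] (faults so far: 3)
  step 7: ref 4 -> FAULT, evict 2, frames=[4,3,1] (faults so far: 4)
  step 8: ref 1 -> HIT, frames=[4,3,1] (faults so far: 4)
  step 9: ref 4 -> HIT, frames=[4,3,1] (faults so far: 4)
  step 10: ref 3 -> HIT, frames=[4,3,1] (faults so far: 4)
  step 11: ref 1 -> HIT, frames=[4,3,1] (faults so far: 4)
  step 12: ref 2 -> FAULT, evict 3, frames=[4,2,1] (faults so far: 5)
  step 13: ref 2 -> HIT, frames=[4,2,1] (faults so far: 5)
  step 14: ref 3 -> FAULT, evict 1, frames=[4,2,3] (faults so far: 6)
  FIFO total faults: 6
--- LRU ---
  step 0: ref 2 -> FAULT, frames=[2,-,-] (faults so far: 1)
  step 1: ref 3 -> FAULT, frames=[2,3,-] (faults so far: 2)
  step 2: ref 1 -> FAULT, frames=[2,3,1] (faults so far: 3)
  step 3: ref 2 -> HIT, frames=[2,3,1] (faults so far: 3)
  step 4: ref 3 -> HIT, frames=[2,3,1] (faults so far: 3)
  step 5: ref 1 -> HIT, frames=[2,3,1] (faults so far: 3)
  step 6: ref 1 -> HIT, frames=[2,3,1] (faults so far: 3)
  step 7: ref 4 -> FAULT, evict 2, frames=[4,3,1] (faults so far: 4)
  step 8: ref 1 -> HIT, frames=[4,3,1] (faults so far: 4)
  step 9: ref 4 -> HIT, frames=[4,3,1] (faults so far: 4)
  step 10: ref 3 -> HIT, frames=[4,3,1] (faults so far: 4)
  step 11: ref 1 -> HIT, frames=[4,3,1] (faults so far: 4)
  step 12: ref 2 -> FAULT, evict 4, frames=[2,3,1] (faults so far: 5)
  step 13: ref 2 -> HIT, frames=[2,3,1] (faults so far: 5)
  step 14: ref 3 -> HIT, frames=[2,3,1] (faults so far: 5)
  LRU total faults: 5
--- Optimal ---
  step 0: ref 2 -> FAULT, frames=[2,-,-] (faults so far: 1)
  step 1: ref 3 -> FAULT, frames=[2,3,-] (faults so far: 2)
  step 2: ref 1 -> FAULT, frames=[2,3,1] (faults so far: 3)
  step 3: ref 2 -> HIT, frames=[2,3,1] (faults so far: 3)
  step 4: ref 3 -> HIT, frames=[2,3,1] (faults so far: 3)
  step 5: ref 1 -> HIT, frames=[2,3,1] (faults so far: 3)
  step 6: ref 1 -> HIT, frames=[2,3,1] (faults so far: 3)
  step 7: ref 4 -> FAULT, evict 2, frames=[4,3,1] (faults so far: 4)
  step 8: ref 1 -> HIT, frames=[4,3,1] (faults so far: 4)
  step 9: ref 4 -> HIT, frames=[4,3,1] (faults so far: 4)
  step 10: ref 3 -> HIT, frames=[4,3,1] (faults so far: 4)
  step 11: ref 1 -> HIT, frames=[4,3,1] (faults so far: 4)
  step 12: ref 2 -> FAULT, evict 1, frames=[4,3,2] (faults so far: 5)
  step 13: ref 2 -> HIT, frames=[4,3,2] (faults so far: 5)
  step 14: ref 3 -> HIT, frames=[4,3,2] (faults so far: 5)
  Optimal total faults: 5

Answer: 6 5 5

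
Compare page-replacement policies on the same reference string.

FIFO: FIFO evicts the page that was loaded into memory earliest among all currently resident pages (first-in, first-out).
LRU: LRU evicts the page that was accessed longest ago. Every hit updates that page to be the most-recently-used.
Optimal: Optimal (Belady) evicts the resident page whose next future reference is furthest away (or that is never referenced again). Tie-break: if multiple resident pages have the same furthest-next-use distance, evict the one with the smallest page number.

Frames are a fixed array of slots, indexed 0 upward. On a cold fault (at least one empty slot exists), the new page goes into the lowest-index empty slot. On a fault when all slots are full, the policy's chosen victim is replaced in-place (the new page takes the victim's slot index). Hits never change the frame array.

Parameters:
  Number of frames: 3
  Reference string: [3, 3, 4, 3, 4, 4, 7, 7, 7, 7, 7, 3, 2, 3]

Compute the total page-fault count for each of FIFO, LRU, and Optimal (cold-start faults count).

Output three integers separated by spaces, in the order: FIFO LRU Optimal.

--- FIFO ---
  step 0: ref 3 -> FAULT, frames=[3,-,-] (faults so far: 1)
  step 1: ref 3 -> HIT, frames=[3,-,-] (faults so far: 1)
  step 2: ref 4 -> FAULT, frames=[3,4,-] (faults so far: 2)
  step 3: ref 3 -> HIT, frames=[3,4,-] (faults so far: 2)
  step 4: ref 4 -> HIT, frames=[3,4,-] (faults so far: 2)
  step 5: ref 4 -> HIT, frames=[3,4,-] (faults so far: 2)
  step 6: ref 7 -> FAULT, frames=[3,4,7] (faults so far: 3)
  step 7: ref 7 -> HIT, frames=[3,4,7] (faults so far: 3)
  step 8: ref 7 -> HIT, frames=[3,4,7] (faults so far: 3)
  step 9: ref 7 -> HIT, frames=[3,4,7] (faults so far: 3)
  step 10: ref 7 -> HIT, frames=[3,4,7] (faults so far: 3)
  step 11: ref 3 -> HIT, frames=[3,4,7] (faults so far: 3)
  step 12: ref 2 -> FAULT, evict 3, frames=[2,4,7] (faults so far: 4)
  step 13: ref 3 -> FAULT, evict 4, frames=[2,3,7] (faults so far: 5)
  FIFO total faults: 5
--- LRU ---
  step 0: ref 3 -> FAULT, frames=[3,-,-] (faults so far: 1)
  step 1: ref 3 -> HIT, frames=[3,-,-] (faults so far: 1)
  step 2: ref 4 -> FAULT, frames=[3,4,-] (faults so far: 2)
  step 3: ref 3 -> HIT, frames=[3,4,-] (faults so far: 2)
  step 4: ref 4 -> HIT, frames=[3,4,-] (faults so far: 2)
  step 5: ref 4 -> HIT, frames=[3,4,-] (faults so far: 2)
  step 6: ref 7 -> FAULT, frames=[3,4,7] (faults so far: 3)
  step 7: ref 7 -> HIT, frames=[3,4,7] (faults so far: 3)
  step 8: ref 7 -> HIT, frames=[3,4,7] (faults so far: 3)
  step 9: ref 7 -> HIT, frames=[3,4,7] (faults so far: 3)
  step 10: ref 7 -> HIT, frames=[3,4,7] (faults so far: 3)
  step 11: ref 3 -> HIT, frames=[3,4,7] (faults so far: 3)
  step 12: ref 2 -> FAULT, evict 4, frames=[3,2,7] (faults so far: 4)
  step 13: ref 3 -> HIT, frames=[3,2,7] (faults so far: 4)
  LRU total faults: 4
--- Optimal ---
  step 0: ref 3 -> FAULT, frames=[3,-,-] (faults so far: 1)
  step 1: ref 3 -> HIT, frames=[3,-,-] (faults so far: 1)
  step 2: ref 4 -> FAULT, frames=[3,4,-] (faults so far: 2)
  step 3: ref 3 -> HIT, frames=[3,4,-] (faults so far: 2)
  step 4: ref 4 -> HIT, frames=[3,4,-] (faults so far: 2)
  step 5: ref 4 -> HIT, frames=[3,4,-] (faults so far: 2)
  step 6: ref 7 -> FAULT, frames=[3,4,7] (faults so far: 3)
  step 7: ref 7 -> HIT, frames=[3,4,7] (faults so far: 3)
  step 8: ref 7 -> HIT, frames=[3,4,7] (faults so far: 3)
  step 9: ref 7 -> HIT, frames=[3,4,7] (faults so far: 3)
  step 10: ref 7 -> HIT, frames=[3,4,7] (faults so far: 3)
  step 11: ref 3 -> HIT, frames=[3,4,7] (faults so far: 3)
  step 12: ref 2 -> FAULT, evict 4, frames=[3,2,7] (faults so far: 4)
  step 13: ref 3 -> HIT, frames=[3,2,7] (faults so far: 4)
  Optimal total faults: 4

Answer: 5 4 4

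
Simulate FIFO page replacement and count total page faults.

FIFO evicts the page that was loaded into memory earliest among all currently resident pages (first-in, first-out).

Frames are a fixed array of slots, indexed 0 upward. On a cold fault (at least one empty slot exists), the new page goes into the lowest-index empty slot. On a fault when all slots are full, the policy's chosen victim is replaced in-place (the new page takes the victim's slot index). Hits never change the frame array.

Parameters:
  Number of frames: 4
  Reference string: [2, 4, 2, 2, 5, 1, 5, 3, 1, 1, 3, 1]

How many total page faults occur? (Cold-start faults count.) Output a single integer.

Step 0: ref 2 → FAULT, frames=[2,-,-,-]
Step 1: ref 4 → FAULT, frames=[2,4,-,-]
Step 2: ref 2 → HIT, frames=[2,4,-,-]
Step 3: ref 2 → HIT, frames=[2,4,-,-]
Step 4: ref 5 → FAULT, frames=[2,4,5,-]
Step 5: ref 1 → FAULT, frames=[2,4,5,1]
Step 6: ref 5 → HIT, frames=[2,4,5,1]
Step 7: ref 3 → FAULT (evict 2), frames=[3,4,5,1]
Step 8: ref 1 → HIT, frames=[3,4,5,1]
Step 9: ref 1 → HIT, frames=[3,4,5,1]
Step 10: ref 3 → HIT, frames=[3,4,5,1]
Step 11: ref 1 → HIT, frames=[3,4,5,1]
Total faults: 5

Answer: 5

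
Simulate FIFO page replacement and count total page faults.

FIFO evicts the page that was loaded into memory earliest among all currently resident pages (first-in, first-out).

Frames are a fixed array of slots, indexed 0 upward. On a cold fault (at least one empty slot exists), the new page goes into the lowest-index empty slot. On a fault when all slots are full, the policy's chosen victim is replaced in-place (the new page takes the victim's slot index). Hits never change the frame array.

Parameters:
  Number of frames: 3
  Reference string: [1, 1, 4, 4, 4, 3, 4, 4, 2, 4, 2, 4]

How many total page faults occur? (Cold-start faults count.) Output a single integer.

Answer: 4

Derivation:
Step 0: ref 1 → FAULT, frames=[1,-,-]
Step 1: ref 1 → HIT, frames=[1,-,-]
Step 2: ref 4 → FAULT, frames=[1,4,-]
Step 3: ref 4 → HIT, frames=[1,4,-]
Step 4: ref 4 → HIT, frames=[1,4,-]
Step 5: ref 3 → FAULT, frames=[1,4,3]
Step 6: ref 4 → HIT, frames=[1,4,3]
Step 7: ref 4 → HIT, frames=[1,4,3]
Step 8: ref 2 → FAULT (evict 1), frames=[2,4,3]
Step 9: ref 4 → HIT, frames=[2,4,3]
Step 10: ref 2 → HIT, frames=[2,4,3]
Step 11: ref 4 → HIT, frames=[2,4,3]
Total faults: 4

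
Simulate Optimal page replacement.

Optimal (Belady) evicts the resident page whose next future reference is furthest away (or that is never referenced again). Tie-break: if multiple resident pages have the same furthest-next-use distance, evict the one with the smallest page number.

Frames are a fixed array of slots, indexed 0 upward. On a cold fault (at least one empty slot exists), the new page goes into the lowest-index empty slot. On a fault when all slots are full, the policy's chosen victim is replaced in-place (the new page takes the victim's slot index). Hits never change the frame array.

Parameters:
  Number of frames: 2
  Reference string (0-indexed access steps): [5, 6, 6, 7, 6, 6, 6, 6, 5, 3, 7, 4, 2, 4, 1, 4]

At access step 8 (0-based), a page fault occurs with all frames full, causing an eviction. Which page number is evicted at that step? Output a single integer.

Step 0: ref 5 -> FAULT, frames=[5,-]
Step 1: ref 6 -> FAULT, frames=[5,6]
Step 2: ref 6 -> HIT, frames=[5,6]
Step 3: ref 7 -> FAULT, evict 5, frames=[7,6]
Step 4: ref 6 -> HIT, frames=[7,6]
Step 5: ref 6 -> HIT, frames=[7,6]
Step 6: ref 6 -> HIT, frames=[7,6]
Step 7: ref 6 -> HIT, frames=[7,6]
Step 8: ref 5 -> FAULT, evict 6, frames=[7,5]
At step 8: evicted page 6

Answer: 6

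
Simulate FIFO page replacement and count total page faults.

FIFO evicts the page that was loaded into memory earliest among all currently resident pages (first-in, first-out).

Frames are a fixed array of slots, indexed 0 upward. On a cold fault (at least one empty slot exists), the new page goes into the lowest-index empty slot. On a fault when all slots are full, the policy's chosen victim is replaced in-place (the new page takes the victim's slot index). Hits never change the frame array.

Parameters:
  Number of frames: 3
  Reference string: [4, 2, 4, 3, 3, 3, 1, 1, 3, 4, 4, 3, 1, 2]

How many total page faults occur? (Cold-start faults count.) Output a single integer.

Step 0: ref 4 → FAULT, frames=[4,-,-]
Step 1: ref 2 → FAULT, frames=[4,2,-]
Step 2: ref 4 → HIT, frames=[4,2,-]
Step 3: ref 3 → FAULT, frames=[4,2,3]
Step 4: ref 3 → HIT, frames=[4,2,3]
Step 5: ref 3 → HIT, frames=[4,2,3]
Step 6: ref 1 → FAULT (evict 4), frames=[1,2,3]
Step 7: ref 1 → HIT, frames=[1,2,3]
Step 8: ref 3 → HIT, frames=[1,2,3]
Step 9: ref 4 → FAULT (evict 2), frames=[1,4,3]
Step 10: ref 4 → HIT, frames=[1,4,3]
Step 11: ref 3 → HIT, frames=[1,4,3]
Step 12: ref 1 → HIT, frames=[1,4,3]
Step 13: ref 2 → FAULT (evict 3), frames=[1,4,2]
Total faults: 6

Answer: 6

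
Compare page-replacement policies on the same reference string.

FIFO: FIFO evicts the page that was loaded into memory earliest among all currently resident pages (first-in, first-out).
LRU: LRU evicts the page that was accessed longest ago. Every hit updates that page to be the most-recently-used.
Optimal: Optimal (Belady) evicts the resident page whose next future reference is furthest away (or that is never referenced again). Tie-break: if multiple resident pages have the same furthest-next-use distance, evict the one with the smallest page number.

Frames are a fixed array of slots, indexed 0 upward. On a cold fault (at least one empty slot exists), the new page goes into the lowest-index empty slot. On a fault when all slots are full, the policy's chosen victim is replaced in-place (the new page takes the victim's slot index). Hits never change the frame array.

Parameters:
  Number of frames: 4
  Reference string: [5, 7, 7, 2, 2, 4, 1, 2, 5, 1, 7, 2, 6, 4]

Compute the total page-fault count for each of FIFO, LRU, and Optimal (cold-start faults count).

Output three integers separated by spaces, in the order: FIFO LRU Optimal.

Answer: 10 9 7

Derivation:
--- FIFO ---
  step 0: ref 5 -> FAULT, frames=[5,-,-,-] (faults so far: 1)
  step 1: ref 7 -> FAULT, frames=[5,7,-,-] (faults so far: 2)
  step 2: ref 7 -> HIT, frames=[5,7,-,-] (faults so far: 2)
  step 3: ref 2 -> FAULT, frames=[5,7,2,-] (faults so far: 3)
  step 4: ref 2 -> HIT, frames=[5,7,2,-] (faults so far: 3)
  step 5: ref 4 -> FAULT, frames=[5,7,2,4] (faults so far: 4)
  step 6: ref 1 -> FAULT, evict 5, frames=[1,7,2,4] (faults so far: 5)
  step 7: ref 2 -> HIT, frames=[1,7,2,4] (faults so far: 5)
  step 8: ref 5 -> FAULT, evict 7, frames=[1,5,2,4] (faults so far: 6)
  step 9: ref 1 -> HIT, frames=[1,5,2,4] (faults so far: 6)
  step 10: ref 7 -> FAULT, evict 2, frames=[1,5,7,4] (faults so far: 7)
  step 11: ref 2 -> FAULT, evict 4, frames=[1,5,7,2] (faults so far: 8)
  step 12: ref 6 -> FAULT, evict 1, frames=[6,5,7,2] (faults so far: 9)
  step 13: ref 4 -> FAULT, evict 5, frames=[6,4,7,2] (faults so far: 10)
  FIFO total faults: 10
--- LRU ---
  step 0: ref 5 -> FAULT, frames=[5,-,-,-] (faults so far: 1)
  step 1: ref 7 -> FAULT, frames=[5,7,-,-] (faults so far: 2)
  step 2: ref 7 -> HIT, frames=[5,7,-,-] (faults so far: 2)
  step 3: ref 2 -> FAULT, frames=[5,7,2,-] (faults so far: 3)
  step 4: ref 2 -> HIT, frames=[5,7,2,-] (faults so far: 3)
  step 5: ref 4 -> FAULT, frames=[5,7,2,4] (faults so far: 4)
  step 6: ref 1 -> FAULT, evict 5, frames=[1,7,2,4] (faults so far: 5)
  step 7: ref 2 -> HIT, frames=[1,7,2,4] (faults so far: 5)
  step 8: ref 5 -> FAULT, evict 7, frames=[1,5,2,4] (faults so far: 6)
  step 9: ref 1 -> HIT, frames=[1,5,2,4] (faults so far: 6)
  step 10: ref 7 -> FAULT, evict 4, frames=[1,5,2,7] (faults so far: 7)
  step 11: ref 2 -> HIT, frames=[1,5,2,7] (faults so far: 7)
  step 12: ref 6 -> FAULT, evict 5, frames=[1,6,2,7] (faults so far: 8)
  step 13: ref 4 -> FAULT, evict 1, frames=[4,6,2,7] (faults so far: 9)
  LRU total faults: 9
--- Optimal ---
  step 0: ref 5 -> FAULT, frames=[5,-,-,-] (faults so far: 1)
  step 1: ref 7 -> FAULT, frames=[5,7,-,-] (faults so far: 2)
  step 2: ref 7 -> HIT, frames=[5,7,-,-] (faults so far: 2)
  step 3: ref 2 -> FAULT, frames=[5,7,2,-] (faults so far: 3)
  step 4: ref 2 -> HIT, frames=[5,7,2,-] (faults so far: 3)
  step 5: ref 4 -> FAULT, frames=[5,7,2,4] (faults so far: 4)
  step 6: ref 1 -> FAULT, evict 4, frames=[5,7,2,1] (faults so far: 5)
  step 7: ref 2 -> HIT, frames=[5,7,2,1] (faults so far: 5)
  step 8: ref 5 -> HIT, frames=[5,7,2,1] (faults so far: 5)
  step 9: ref 1 -> HIT, frames=[5,7,2,1] (faults so far: 5)
  step 10: ref 7 -> HIT, frames=[5,7,2,1] (faults so far: 5)
  step 11: ref 2 -> HIT, frames=[5,7,2,1] (faults so far: 5)
  step 12: ref 6 -> FAULT, evict 1, frames=[5,7,2,6] (faults so far: 6)
  step 13: ref 4 -> FAULT, evict 2, frames=[5,7,4,6] (faults so far: 7)
  Optimal total faults: 7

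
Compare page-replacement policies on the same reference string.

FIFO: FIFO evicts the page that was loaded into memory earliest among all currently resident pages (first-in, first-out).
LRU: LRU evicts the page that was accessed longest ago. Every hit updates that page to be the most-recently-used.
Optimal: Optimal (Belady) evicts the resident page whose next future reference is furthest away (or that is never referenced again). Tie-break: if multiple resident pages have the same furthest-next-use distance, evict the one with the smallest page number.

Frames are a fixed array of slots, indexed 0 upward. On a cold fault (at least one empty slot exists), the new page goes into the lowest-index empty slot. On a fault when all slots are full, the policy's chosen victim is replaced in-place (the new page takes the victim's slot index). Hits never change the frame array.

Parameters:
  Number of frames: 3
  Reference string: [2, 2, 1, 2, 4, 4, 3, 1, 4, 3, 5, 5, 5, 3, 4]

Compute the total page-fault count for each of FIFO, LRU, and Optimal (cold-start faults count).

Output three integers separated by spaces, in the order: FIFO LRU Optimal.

Answer: 5 6 5

Derivation:
--- FIFO ---
  step 0: ref 2 -> FAULT, frames=[2,-,-] (faults so far: 1)
  step 1: ref 2 -> HIT, frames=[2,-,-] (faults so far: 1)
  step 2: ref 1 -> FAULT, frames=[2,1,-] (faults so far: 2)
  step 3: ref 2 -> HIT, frames=[2,1,-] (faults so far: 2)
  step 4: ref 4 -> FAULT, frames=[2,1,4] (faults so far: 3)
  step 5: ref 4 -> HIT, frames=[2,1,4] (faults so far: 3)
  step 6: ref 3 -> FAULT, evict 2, frames=[3,1,4] (faults so far: 4)
  step 7: ref 1 -> HIT, frames=[3,1,4] (faults so far: 4)
  step 8: ref 4 -> HIT, frames=[3,1,4] (faults so far: 4)
  step 9: ref 3 -> HIT, frames=[3,1,4] (faults so far: 4)
  step 10: ref 5 -> FAULT, evict 1, frames=[3,5,4] (faults so far: 5)
  step 11: ref 5 -> HIT, frames=[3,5,4] (faults so far: 5)
  step 12: ref 5 -> HIT, frames=[3,5,4] (faults so far: 5)
  step 13: ref 3 -> HIT, frames=[3,5,4] (faults so far: 5)
  step 14: ref 4 -> HIT, frames=[3,5,4] (faults so far: 5)
  FIFO total faults: 5
--- LRU ---
  step 0: ref 2 -> FAULT, frames=[2,-,-] (faults so far: 1)
  step 1: ref 2 -> HIT, frames=[2,-,-] (faults so far: 1)
  step 2: ref 1 -> FAULT, frames=[2,1,-] (faults so far: 2)
  step 3: ref 2 -> HIT, frames=[2,1,-] (faults so far: 2)
  step 4: ref 4 -> FAULT, frames=[2,1,4] (faults so far: 3)
  step 5: ref 4 -> HIT, frames=[2,1,4] (faults so far: 3)
  step 6: ref 3 -> FAULT, evict 1, frames=[2,3,4] (faults so far: 4)
  step 7: ref 1 -> FAULT, evict 2, frames=[1,3,4] (faults so far: 5)
  step 8: ref 4 -> HIT, frames=[1,3,4] (faults so far: 5)
  step 9: ref 3 -> HIT, frames=[1,3,4] (faults so far: 5)
  step 10: ref 5 -> FAULT, evict 1, frames=[5,3,4] (faults so far: 6)
  step 11: ref 5 -> HIT, frames=[5,3,4] (faults so far: 6)
  step 12: ref 5 -> HIT, frames=[5,3,4] (faults so far: 6)
  step 13: ref 3 -> HIT, frames=[5,3,4] (faults so far: 6)
  step 14: ref 4 -> HIT, frames=[5,3,4] (faults so far: 6)
  LRU total faults: 6
--- Optimal ---
  step 0: ref 2 -> FAULT, frames=[2,-,-] (faults so far: 1)
  step 1: ref 2 -> HIT, frames=[2,-,-] (faults so far: 1)
  step 2: ref 1 -> FAULT, frames=[2,1,-] (faults so far: 2)
  step 3: ref 2 -> HIT, frames=[2,1,-] (faults so far: 2)
  step 4: ref 4 -> FAULT, frames=[2,1,4] (faults so far: 3)
  step 5: ref 4 -> HIT, frames=[2,1,4] (faults so far: 3)
  step 6: ref 3 -> FAULT, evict 2, frames=[3,1,4] (faults so far: 4)
  step 7: ref 1 -> HIT, frames=[3,1,4] (faults so far: 4)
  step 8: ref 4 -> HIT, frames=[3,1,4] (faults so far: 4)
  step 9: ref 3 -> HIT, frames=[3,1,4] (faults so far: 4)
  step 10: ref 5 -> FAULT, evict 1, frames=[3,5,4] (faults so far: 5)
  step 11: ref 5 -> HIT, frames=[3,5,4] (faults so far: 5)
  step 12: ref 5 -> HIT, frames=[3,5,4] (faults so far: 5)
  step 13: ref 3 -> HIT, frames=[3,5,4] (faults so far: 5)
  step 14: ref 4 -> HIT, frames=[3,5,4] (faults so far: 5)
  Optimal total faults: 5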